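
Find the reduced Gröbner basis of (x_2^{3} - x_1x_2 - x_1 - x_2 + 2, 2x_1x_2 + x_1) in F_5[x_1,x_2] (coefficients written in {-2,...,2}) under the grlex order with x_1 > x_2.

G = {x_2^{3} + 2x_1 - x_2 + 2, x_1^{2} - x_1, x_1x_2 - 2x_1}

f_1 = x_2^{3} - x_1x_2 - x_1 - x_2 + 2, LT = x_2^{3}.
f_2 = 2x_1x_2 + x_1, LT = x_1x_2.

S(f_1,f_2): lcm = x_1x_2^{3}. S = -x_1^{2}x_2 + 2x_1x_2^{2} - x_1^{2} - x_1x_2 + 2x_1.
  leading term x_1^{2}x_2: subtract (2x_1)·f_2 from -x_1^{2}x_2 + 2x_1x_2^{2} - x_1^{2} - x_1x_2 + 2x_1 → 2x_1x_2^{2} + 2x_1^{2} - x_1x_2 + 2x_1
  leading term x_1x_2^{2}: subtract (x_2)·f_2 from 2x_1x_2^{2} + 2x_1^{2} - x_1x_2 + 2x_1 → 2x_1^{2} - 2x_1x_2 + 2x_1
  leading term x_1^{2}: no divisor's leading term divides it; move 2x_1^{2} to the remainder.
  leading term x_1x_2: subtract (-1)·f_2 from -2x_1x_2 + 2x_1 → -2x_1
  leading term x_1: no divisor's leading term divides it; move -2x_1 to the remainder.
  remainder 2x_1^{2} - 2x_1 ≠ 0; add g_3 = 2x_1^{2} - 2x_1 to the basis.

S(f_1,g_3): leading monomials are coprime, so the S-polynomial reduces to 0 (Buchberger's first criterion).
S(f_2,g_3): lcm = x_1^{2}x_2. S = -2x_1^{2} + x_1x_2.
  leading term x_1^{2}: subtract (-1)·g_3 from -2x_1^{2} + x_1x_2 → x_1x_2 - 2x_1
  leading term x_1x_2: subtract (-2)·f_2 from x_1x_2 - 2x_1 → 0
  remainder 0.

Every S-polynomial of the final basis reduces to 0, so we have a Gröbner basis.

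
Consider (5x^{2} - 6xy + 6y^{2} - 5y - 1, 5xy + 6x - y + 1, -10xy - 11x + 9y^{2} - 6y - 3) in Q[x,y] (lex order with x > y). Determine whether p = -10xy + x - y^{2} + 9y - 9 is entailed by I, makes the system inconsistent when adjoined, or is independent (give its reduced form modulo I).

First compute the reduced Gröbner basis of I by Buchberger's algorithm.
f_1 = 5x^{2} - 6xy + 6y^{2} - 5y - 1, LT = x^{2}.
f_2 = 5xy + 6x - y + 1, LT = xy.
f_3 = -10xy - 11x + 9y^{2} - 6y - 3, LT = xy.

S(f_1,f_2): lcm = x^{2}y. S = -\tfrac{6}{5}x^{2} - \tfrac{6}{5}xy^{2} + \tfrac{1}{5}xy - \tfrac{1}{5}x + \tfrac{6}{5}y^{3} - y^{2} - \tfrac{1}{5}y.
  reduce S modulo (f_1, f_2, f_3):
  remainder -\tfrac{11}{25}x + \tfrac{6}{5}y^{3} + \tfrac{1}{5}y^{2} - \tfrac{28}{25}y - \tfrac{7}{25} ≠ 0; add h_4 = -\tfrac{11}{25}x + \tfrac{6}{5}y^{3} + \tfrac{1}{5}y^{2} - \tfrac{28}{25}y - \tfrac{7}{25} to the basis.

S(f_1,f_3): lcm = x^{2}y. S = -\tfrac{11}{10}x^{2} - \tfrac{3}{10}xy^{2} - \tfrac{3}{5}xy - \tfrac{3}{10}x + \tfrac{6}{5}y^{3} - y^{2} - \tfrac{1}{5}y.
  reduce S modulo (f_1, f_2, f_3, h_4):
  remainder \tfrac{1509}{275}y^{3} + \tfrac{268}{275}y^{2} - \tfrac{7636}{1375}y - \tfrac{1249}{1375} ≠ 0; add h_5 = \tfrac{1509}{275}y^{3} + \tfrac{268}{275}y^{2} - \tfrac{7636}{1375}y - \tfrac{1249}{1375} to the basis.

S(f_2,f_3): lcm = xy. S = \tfrac{1}{10}x + \tfrac{9}{10}y^{2} - \tfrac{4}{5}y - \tfrac{1}{10}.
  reduce S modulo (f_1, f_2, f_3, h_4, h_5):
  remainder \tfrac{2256}{2515}y^{2} - \tfrac{1958}{2515}y - \tfrac{298}{2515} ≠ 0; add h_6 = \tfrac{2256}{2515}y^{2} - \tfrac{1958}{2515}y - \tfrac{298}{2515} to the basis.

S(f_2,h_4): lcm = xy. S = \tfrac{6}{5}x + \tfrac{30}{11}y^{4} + \tfrac{5}{11}y^{3} - \tfrac{28}{11}y^{2} - \tfrac{46}{55}y + \tfrac{1}{5}.
  reduce S modulo (f_1, f_2, f_3, h_4, h_5, h_6):
  remainder \tfrac{701}{283692}y - \tfrac{701}{283692} ≠ 0; add h_7 = \tfrac{701}{283692}y - \tfrac{701}{283692} to the basis.

The other S-polynomials (S(f_1,h_4), S(f_3,h_4), S(f_1,h_5), S(f_2,h_5), S(f_3,h_5), S(h_4,h_5), S(f_1,h_6), S(f_2,h_6), S(f_3,h_6), S(h_4,h_6), S(h_5,h_6), S(f_1,h_7), S(f_2,h_7), S(f_3,h_7), S(h_4,h_7), S(h_5,h_7), S(h_6,h_7)) all reduce to 0 modulo the current basis, so we have a Gröbner basis.
Inter-reduce: drop elements whose leading term is divisible by another's, tail-reduce, and make monic.
Reduced Gröbner basis: {x, y - 1}.
Label its elements g_1 = x, g_2 = y - 1.

Reduce p = -10xy + x - y^{2} + 9y - 9 modulo G:
  leading term xy: subtract (-10y)·g_1 from -10xy + x - y^{2} + 9y - 9 → x - y^{2} + 9y - 9
  leading term x: subtract (1)·g_1 from x - y^{2} + 9y - 9 → -y^{2} + 9y - 9
  leading term y^{2}: subtract (-y)·g_2 from -y^{2} + 9y - 9 → 8y - 9
  leading term y: subtract (8)·g_2 from 8y - 9 → -1
  leading term 1: no divisor's leading term divides it; move -1 to the remainder.
  normal form = -1.
The normal form is nonzero, so p ∉ I. Since p minus its normal form lies in I, I + (p) = I + (r) where r = -1; decide whether this ideal is the whole ring.
Here r = -1 is a nonzero constant, hence a unit: 1 ∈ I + (p), the Gröbner basis of I + (p) is {1}, and the enlarged system has no common solution — adjoining p is inconsistent.

Adjoining -10xy + x - y^{2} + 9y - 9 makes the ideal the whole ring: the system is inconsistent.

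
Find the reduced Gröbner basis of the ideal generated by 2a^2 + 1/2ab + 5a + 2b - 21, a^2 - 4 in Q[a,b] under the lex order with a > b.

f_1 = 2a^2 + 1/2ab + 5a + 2b - 21, LT = a^2.
f_2 = a^2 - 4, LT = a^2.

S(f_1,f_2): lcm = a^2. S = 1/4ab + 5/2a + b - 13/2.
  leading term ab: no divisor's leading term divides it; move 1/4ab to the remainder.
  leading term a: no divisor's leading term divides it; move 5/2a to the remainder.
  leading term b: no divisor's leading term divides it; move b to the remainder.
  leading term 1: no divisor's leading term divides it; move -13/2 to the remainder.
  remainder 1/4ab + 5/2a + b - 13/2 ≠ 0; add g_3 = 1/4ab + 5/2a + b - 13/2 to the basis.

S(f_1,g_3): lcm = a^2b. S = -10a^2 + 1/4ab^2 - 3/2ab + 26a + b^2 - 21/2b.
  leading term a^2: subtract (-5)·f_1 from -10a^2 + 1/4ab^2 - 3/2ab + 26a + b^2 - 21/2b → 1/4ab^2 + ab + 51a + b^2 - 1/2b - 105
  leading term ab^2: subtract (b)·g_3 from 1/4ab^2 + ab + 51a + b^2 - 1/2b - 105 → -3/2ab + 51a + 6b - 105
  leading term ab: subtract (-6)·g_3 from -3/2ab + 51a + 6b - 105 → 66a + 12b - 144
  leading term a: no divisor's leading term divides it; move 66a to the remainder.
  leading term b: no divisor's leading term divides it; move 12b to the remainder.
  leading term 1: no divisor's leading term divides it; move -144 to the remainder.
  remainder 66a + 12b - 144 ≠ 0; add g_4 = 66a + 12b - 144 to the basis.

S(f_2,g_3): lcm = a^2b. S = -10a^2 - 4ab + 26a - 4b.
  leading term a^2: subtract (-5)·f_1 from -10a^2 - 4ab + 26a - 4b → -3/2ab + 51a + 6b - 105
  leading term ab: subtract (-6)·g_3 from -3/2ab + 51a + 6b - 105 → 66a + 12b - 144
  leading term a: subtract (1)·g_4 from 66a + 12b - 144 → 0
  remainder 0.

S(f_1,g_4): lcm = a^2. S = 3/44ab + 103/22a + b - 21/2.
  leading term ab: subtract (3/11)·g_3 from 3/44ab + 103/22a + b - 21/2 → 4a + 8/11b - 96/11
  leading term a: subtract (2/33)·g_4 from 4a + 8/11b - 96/11 → 0
  remainder 0.

S(f_2,g_4): lcm = a^2. S = -2/11ab + 24/11a - 4.
  leading term ab: subtract (-8/11)·g_3 from -2/11ab + 24/11a - 4 → 4a + 8/11b - 96/11
  leading term a: subtract (2/33)·g_4 from 4a + 8/11b - 96/11 → 0
  remainder 0.

S(g_3,g_4): lcm = ab. S = 10a - 2/11b^2 + 68/11b - 26.
  leading term a: subtract (5/33)·g_4 from 10a - 2/11b^2 + 68/11b - 26 → -2/11b^2 + 48/11b - 46/11
  leading term b^2: no divisor's leading term divides it; move -2/11b^2 to the remainder.
  leading term b: no divisor's leading term divides it; move 48/11b to the remainder.
  leading term 1: no divisor's leading term divides it; move -46/11 to the remainder.
  remainder -2/11b^2 + 48/11b - 46/11 ≠ 0; add g_5 = -2/11b^2 + 48/11b - 46/11 to the basis.

S(f_1,g_5): leading monomials are coprime, so the S-polynomial reduces to 0 (Buchberger's first criterion).
S(f_2,g_5): leading monomials are coprime, so the S-polynomial reduces to 0 (Buchberger's first criterion).
S(g_3,g_5): lcm = ab^2. S = 34ab - 23a + 4b^2 - 26b.
  leading term ab: subtract (136)·g_3 from 34ab - 23a + 4b^2 - 26b → -363a + 4b^2 - 162b + 884
  leading term a: subtract (-11/2)·g_4 from -363a + 4b^2 - 162b + 884 → 4b^2 - 96b + 92
  leading term b^2: subtract (-22)·g_5 from 4b^2 - 96b + 92 → 0
  remainder 0.

S(g_4,g_5): leading monomials are coprime, so the S-polynomial reduces to 0 (Buchberger's first criterion).
Every S-polynomial of the final basis reduces to 0, so we have a Gröbner basis.
Inter-reduce: drop elements whose leading term is divisible by another's, tail-reduce, and make monic.

G = {a + 2/11b - 24/11, b^2 - 24b + 23}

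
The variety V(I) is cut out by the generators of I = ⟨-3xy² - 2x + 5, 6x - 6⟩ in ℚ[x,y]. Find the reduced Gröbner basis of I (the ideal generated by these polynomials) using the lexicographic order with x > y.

f_1 = -3xy² - 2x + 5, LT = xy².
f_2 = 6x - 6, LT = x.

S(f_1,f_2): lcm = xy². S = ⅔x + y² - 5/3.
  reduce S modulo (f_1, f_2):
  remainder y² - 1 ≠ 0; add g_3 = y² - 1 to the basis.

The other S-polynomials (S(f_1,g_3), S(f_2,g_3)) all reduce to 0 modulo the current basis, so we have a Gröbner basis.
Inter-reduce: drop elements whose leading term is divisible by another's, tail-reduce, and make monic.

G = {x - 1, y² - 1}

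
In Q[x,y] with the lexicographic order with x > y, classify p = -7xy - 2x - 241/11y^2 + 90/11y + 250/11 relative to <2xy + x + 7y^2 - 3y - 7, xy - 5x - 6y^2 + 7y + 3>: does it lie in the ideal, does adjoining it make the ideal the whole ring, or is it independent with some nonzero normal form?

-7xy - 2x - 241/11y^2 + 90/11y + 250/11 lies in I (it reduces to 0).

First compute the reduced Gröbner basis of I by Buchberger's algorithm.
f_1 = 2xy + x + 7y^2 - 3y - 7, LT = xy.
f_2 = xy - 5x - 6y^2 + 7y + 3, LT = xy.

S(f_1,f_2): lcm = xy. S = 11/2x + 19/2y^2 - 17/2y - 13/2.
  leading term x: no divisor's leading term divides it; move 11/2x to the remainder.
  leading term y^2: no divisor's leading term divides it; move 19/2y^2 to the remainder.
  leading term y: no divisor's leading term divides it; move -17/2y to the remainder.
  leading term 1: no divisor's leading term divides it; move -13/2 to the remainder.
  remainder 11/2x + 19/2y^2 - 17/2y - 13/2 ≠ 0; add h_3 = 11/2x + 19/2y^2 - 17/2y - 13/2 to the basis.

S(f_1,h_3): lcm = xy. S = 1/2x - 19/11y^3 + 111/22y^2 - 7/22y - 7/2.
  leading term x: subtract (1/11)·h_3 from 1/2x - 19/11y^3 + 111/22y^2 - 7/22y - 7/2 → -19/11y^3 + 46/11y^2 + 5/11y - 32/11
  leading term y^3: no divisor's leading term divides it; move -19/11y^3 to the remainder.
  leading term y^2: no divisor's leading term divides it; move 46/11y^2 to the remainder.
  leading term y: no divisor's leading term divides it; move 5/11y to the remainder.
  leading term 1: no divisor's leading term divides it; move -32/11 to the remainder.
  remainder -19/11y^3 + 46/11y^2 + 5/11y - 32/11 ≠ 0; add h_4 = -19/11y^3 + 46/11y^2 + 5/11y - 32/11 to the basis.

The other S-polynomials (S(f_2,h_3), S(f_1,h_4), S(f_2,h_4), S(h_3,h_4)) all reduce to 0 modulo the current basis, so we have a Gröbner basis.
Inter-reduce: drop elements whose leading term is divisible by another's, tail-reduce, and make monic.
Reduced Gröbner basis: {x + 19/11y^2 - 17/11y - 13/11, y^3 - 46/19y^2 - 5/19y + 32/19}.
Label its elements g_1 = x + 19/11y^2 - 17/11y - 13/11, g_2 = y^3 - 46/19y^2 - 5/19y + 32/19.

Reduce p = -7xy - 2x - 241/11y^2 + 90/11y + 250/11 modulo G:
  leading term xy: subtract (-7y)·g_1 from -7xy - 2x - 241/11y^2 + 90/11y + 250/11 → -2x + 133/11y^3 - 360/11y^2 - 1/11y + 250/11
  leading term x: subtract (-2)·g_1 from -2x + 133/11y^3 - 360/11y^2 - 1/11y + 250/11 → 133/11y^3 - 322/11y^2 - 35/11y + 224/11
  leading term y^3: subtract (133/11)·g_2 from 133/11y^3 - 322/11y^2 - 35/11y + 224/11 → 0
  normal form = 0.
Since the normal form is 0, p ∈ I.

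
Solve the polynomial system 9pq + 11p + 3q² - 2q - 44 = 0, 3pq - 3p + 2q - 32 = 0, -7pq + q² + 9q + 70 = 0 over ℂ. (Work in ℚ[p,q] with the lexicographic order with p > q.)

Compute a lex Gröbner basis by Buchberger's algorithm.
f_1 = 9pq + 11p + 3q² - 2q - 44, LT = pq.
f_2 = 3pq - 3p + 2q - 32, LT = pq.
f_3 = -7pq + q² + 9q + 70, LT = pq.

S(f_1,f_2): lcm = pq. S = 20/9p + ⅓q² - 8/9q + 52/9.
  reduce S modulo (f_1, f_2, f_3):
  remainder 20/9p + ⅓q² - 8/9q + 52/9 ≠ 0; add h_4 = 20/9p + ⅓q² - 8/9q + 52/9 to the basis.

S(f_1,f_3): lcm = pq. S = 11/9p + 10/21q² + 67/63q + 46/9.
  reduce S modulo (f_1, f_2, f_3, h_4):
  remainder 41/140q² + 163/105q + 29/15 ≠ 0; add h_5 = 41/140q² + 163/105q + 29/15 to the basis.

S(f_1,h_4): lcm = pq. S = 11/9p - 3/20q³ + 11/15q² - 127/45q - 44/9.
  reduce S modulo (f_1, f_2, f_3, h_4, h_5):
  remainder -42731/5043q - 85462/5043 ≠ 0; add h_6 = -42731/5043q - 85462/5043 to the basis.

The other S-polynomials (S(f_2,f_3), S(f_2,h_4), S(f_3,h_4), S(f_1,h_5), S(f_2,h_5), S(f_3,h_5), S(h_4,h_5), S(f_1,h_6), S(f_2,h_6), S(f_3,h_6), S(h_4,h_6), S(h_5,h_6)) all reduce to 0 modulo the current basis, so we have a Gröbner basis.
Inter-reduce: drop elements whose leading term is divisible by another's, tail-reduce, and make monic.
Reduced Gröbner basis: {p + 4, q + 2}.

Since the basis is lex-ordered, q + 2 is univariate in q. Its roots are {-2}. Back-substituting each root into the other basis elements fixes the other coordinates.
  q = -2: the earlier basis element becomes p + 4 = 0, giving p = -4 — point (-4, -2).
This is the nonlinear analogue of row-reducing a linear system.

{(-4, -2)}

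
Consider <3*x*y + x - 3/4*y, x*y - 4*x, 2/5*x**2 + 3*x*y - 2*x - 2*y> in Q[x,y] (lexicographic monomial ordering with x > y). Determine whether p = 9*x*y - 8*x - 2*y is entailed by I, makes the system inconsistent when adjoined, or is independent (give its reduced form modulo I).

9*x*y - 8*x - 2*y lies in I (it reduces to 0).

First compute the reduced Gröbner basis of I by Buchberger's algorithm.
f_1 = 3*x*y + x - 3/4*y, LT = x*y.
f_2 = x*y - 4*x, LT = x*y.
f_3 = 2/5*x**2 + 3*x*y - 2*x - 2*y, LT = x**2.

S(f_1,f_2): lcm = x*y. S = 13/3*x - 1/4*y.
  leading term x: no divisor's leading term divides it; move 13/3*x to the remainder.
  leading term y: no divisor's leading term divides it; move -1/4*y to the remainder.
  remainder 13/3*x - 1/4*y ≠ 0; add h_4 = 13/3*x - 1/4*y to the basis.

S(f_1,f_3): lcm = x**2*y. S = 1/3*x**2 - 15/2*x*y**2 + 19/4*x*y + 5*y**2.
  leading term x**2: subtract (5/6)·f_3 from 1/3*x**2 - 15/2*x*y**2 + 19/4*x*y + 5*y**2 → -15/2*x*y**2 + 9/4*x*y + 5/3*x + 5*y**2 + 5/3*y
  leading term x*y**2: subtract (-5/2*y)·f_1 from -15/2*x*y**2 + 9/4*x*y + 5/3*x + 5*y**2 + 5/3*y → 19/4*x*y + 5/3*x + 25/8*y**2 + 5/3*y
  leading term x*y: subtract (19/12)·f_1 from 19/4*x*y + 5/3*x + 25/8*y**2 + 5/3*y → 1/12*x + 25/8*y**2 + 137/48*y
  leading term x: subtract (1/52)·h_4 from 1/12*x + 25/8*y**2 + 137/48*y → 25/8*y**2 + 223/78*y
  leading term y**2: no divisor's leading term divides it; move 25/8*y**2 to the remainder.
  leading term y: no divisor's leading term divides it; move 223/78*y to the remainder.
  remainder 25/8*y**2 + 223/78*y ≠ 0; add h_5 = 25/8*y**2 + 223/78*y to the basis.

S(f_2,f_3): lcm = x**2*y. S = -4*x**2 - 15/2*x*y**2 + 5*x*y + 5*y**2.
  leading term x**2: subtract (-10)·f_3 from -4*x**2 - 15/2*x*y**2 + 5*x*y + 5*y**2 → -15/2*x*y**2 + 35*x*y - 20*x + 5*y**2 - 20*y
  leading term x*y**2: subtract (-5/2*y)·f_1 from -15/2*x*y**2 + 35*x*y - 20*x + 5*y**2 - 20*y → 75/2*x*y - 20*x + 25/8*y**2 - 20*y
  leading term x*y: subtract (25/2)·f_1 from 75/2*x*y - 20*x + 25/8*y**2 - 20*y → -65/2*x + 25/8*y**2 - 85/8*y
  leading term x: subtract (-15/2)·h_4 from -65/2*x + 25/8*y**2 - 85/8*y → 25/8*y**2 - 25/2*y
  leading term y**2: subtract (1)·h_5 from 25/8*y**2 - 25/2*y → -599/39*y
  leading term y: no divisor's leading term divides it; move -599/39*y to the remainder.
  remainder -599/39*y ≠ 0; add h_6 = -599/39*y to the basis.

The other S-polynomials (S(f_1,h_4), S(f_2,h_4), S(f_3,h_4), S(f_1,h_5), S(f_2,h_5), S(f_3,h_5), S(h_4,h_5), S(f_1,h_6), S(f_2,h_6), S(f_3,h_6), S(h_4,h_6), S(h_5,h_6)) all reduce to 0 modulo the current basis, so we have a Gröbner basis.
Inter-reduce: drop elements whose leading term is divisible by another's, tail-reduce, and make monic.
Reduced Gröbner basis: {x, y}.
Label its elements g_1 = x, g_2 = y.

Reduce p = 9*x*y - 8*x - 2*y modulo G:
  leading term x*y: subtract (9*y)·g_1 from 9*x*y - 8*x - 2*y → -8*x - 2*y
  leading term x: subtract (-8)·g_1 from -8*x - 2*y → -2*y
  leading term y: subtract (-2)·g_2 from -2*y → 0
  normal form = 0.
Since the normal form is 0, p ∈ I.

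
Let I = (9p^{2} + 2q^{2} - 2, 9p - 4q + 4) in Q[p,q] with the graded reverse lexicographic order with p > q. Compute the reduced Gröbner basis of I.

G = {q^{2} - \tfrac{16}{17}q - \tfrac{1}{17}, p - \tfrac{4}{9}q + \tfrac{4}{9}}

f_1 = 9p^{2} + 2q^{2} - 2, LT = p^{2}.
f_2 = 9p - 4q + 4, LT = p.

S(f_1,f_2): lcm = p^{2}. S = \tfrac{4}{9}pq + \tfrac{2}{9}q^{2} - \tfrac{4}{9}p - \tfrac{2}{9}.
  leading term pq: subtract (\tfrac{4}{81}q)·f_2 from \tfrac{4}{9}pq + \tfrac{2}{9}q^{2} - \tfrac{4}{9}p - \tfrac{2}{9} → \tfrac{34}{81}q^{2} - \tfrac{4}{9}p - \tfrac{16}{81}q - \tfrac{2}{9}
  leading term q^{2}: no divisor's leading term divides it; move \tfrac{34}{81}q^{2} to the remainder.
  leading term p: subtract (-\tfrac{4}{81})·f_2 from -\tfrac{4}{9}p - \tfrac{16}{81}q - \tfrac{2}{9} → -\tfrac{32}{81}q - \tfrac{2}{81}
  leading term q: no divisor's leading term divides it; move -\tfrac{32}{81}q to the remainder.
  leading term 1: no divisor's leading term divides it; move -\tfrac{2}{81} to the remainder.
  remainder \tfrac{34}{81}q^{2} - \tfrac{32}{81}q - \tfrac{2}{81} ≠ 0; add g_3 = \tfrac{34}{81}q^{2} - \tfrac{32}{81}q - \tfrac{2}{81} to the basis.

The other S-polynomials (S(f_1,g_3), S(f_2,g_3)) all reduce to 0 modulo the current basis, so we have a Gröbner basis.
Inter-reduce: drop elements whose leading term is divisible by another's, tail-reduce, and make monic.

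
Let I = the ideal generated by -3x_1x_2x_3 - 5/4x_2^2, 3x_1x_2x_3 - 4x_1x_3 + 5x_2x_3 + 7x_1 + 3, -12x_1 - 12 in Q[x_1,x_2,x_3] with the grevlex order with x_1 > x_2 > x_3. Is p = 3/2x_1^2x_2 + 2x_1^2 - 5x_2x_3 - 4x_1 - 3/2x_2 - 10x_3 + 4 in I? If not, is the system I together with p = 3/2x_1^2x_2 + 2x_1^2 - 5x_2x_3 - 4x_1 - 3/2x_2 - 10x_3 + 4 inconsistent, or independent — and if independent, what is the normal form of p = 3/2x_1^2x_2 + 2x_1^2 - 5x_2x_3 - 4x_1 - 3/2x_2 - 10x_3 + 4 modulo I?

First compute the reduced Gröbner basis of I by Buchberger's algorithm.
f_1 = -3x_1x_2x_3 - 5/4x_2^2, LT = x_1x_2x_3.
f_2 = 3x_1x_2x_3 - 4x_1x_3 + 5x_2x_3 + 7x_1 + 3, LT = x_1x_2x_3.
f_3 = -12x_1 - 12, LT = x_1.

S(f_1,f_2): lcm = x_1x_2x_3. S = 5/12x_2^2 + 4/3x_1x_3 - 5/3x_2x_3 - 7/3x_1 - 1.
  leading term x_2^2: no divisor's leading term divides it; move 5/12x_2^2 to the remainder.
  leading term x_1x_3: subtract (-1/9x_3)·f_3 from 4/3x_1x_3 - 5/3x_2x_3 - 7/3x_1 - 1 → -5/3x_2x_3 - 7/3x_1 - 4/3x_3 - 1
  leading term x_2x_3: no divisor's leading term divides it; move -5/3x_2x_3 to the remainder.
  leading term x_1: subtract (7/36)·f_3 from -7/3x_1 - 4/3x_3 - 1 → -4/3x_3 + 4/3
  leading term x_3: no divisor's leading term divides it; move -4/3x_3 to the remainder.
  leading term 1: no divisor's leading term divides it; move 4/3 to the remainder.
  remainder 5/12x_2^2 - 5/3x_2x_3 - 4/3x_3 + 4/3 ≠ 0; add h_4 = 5/12x_2^2 - 5/3x_2x_3 - 4/3x_3 + 4/3 to the basis.

S(f_1,f_3): lcm = x_1x_2x_3. S = 5/12x_2^2 - x_2x_3.
  leading term x_2^2: subtract (1)·h_4 from 5/12x_2^2 - x_2x_3 → 2/3x_2x_3 + 4/3x_3 - 4/3
  leading term x_2x_3: no divisor's leading term divides it; move 2/3x_2x_3 to the remainder.
  leading term x_3: no divisor's leading term divides it; move 4/3x_3 to the remainder.
  leading term 1: no divisor's leading term divides it; move -4/3 to the remainder.
  remainder 2/3x_2x_3 + 4/3x_3 - 4/3 ≠ 0; add h_5 = 2/3x_2x_3 + 4/3x_3 - 4/3 to the basis.

S(f_1,h_4): lcm = x_1x_2^2x_3. S = 4x_1x_2x_3^2 + 5/12x_2^3 + 16/5x_1x_3^2 - 16/5x_1x_3.
  leading term x_1x_2x_3^2: subtract (-4/3x_3)·f_1 from 4x_1x_2x_3^2 + 5/12x_2^3 + 16/5x_1x_3^2 - 16/5x_1x_3 → 5/12x_2^3 - 5/3x_2^2x_3 + 16/5x_1x_3^2 - 16/5x_1x_3
  leading term x_2^3: subtract (x_2)·h_4 from 5/12x_2^3 - 5/3x_2^2x_3 + 16/5x_1x_3^2 - 16/5x_1x_3 → 16/5x_1x_3^2 - 16/5x_1x_3 + 4/3x_2x_3 - 4/3x_2
  leading term x_1x_3^2: subtract (-4/15x_3^2)·f_3 from 16/5x_1x_3^2 - 16/5x_1x_3 + 4/3x_2x_3 - 4/3x_2 → -16/5x_1x_3 + 4/3x_2x_3 - 16/5x_3^2 - 4/3x_2
  leading term x_1x_3: subtract (4/15x_3)·f_3 from -16/5x_1x_3 + 4/3x_2x_3 - 16/5x_3^2 - 4/3x_2 → 4/3x_2x_3 - 16/5x_3^2 - 4/3x_2 + 16/5x_3
  leading term x_2x_3: subtract (2)·h_5 from 4/3x_2x_3 - 16/5x_3^2 - 4/3x_2 + 16/5x_3 → -16/5x_3^2 - 4/3x_2 + 8/15x_3 + 8/3
  leading term x_3^2: no divisor's leading term divides it; move -16/5x_3^2 to the remainder.
  leading term x_2: no divisor's leading term divides it; move -4/3x_2 to the remainder.
  leading term x_3: no divisor's leading term divides it; move 8/15x_3 to the remainder.
  leading term 1: no divisor's leading term divides it; move 8/3 to the remainder.
  remainder -16/5x_3^2 - 4/3x_2 + 8/15x_3 + 8/3 ≠ 0; add h_6 = -16/5x_3^2 - 4/3x_2 + 8/15x_3 + 8/3 to the basis.

The other S-polynomials (S(f_2,f_3), S(f_2,h_4), S(f_3,h_4), S(f_1,h_5), S(f_2,h_5), S(f_3,h_5), S(h_4,h_5), S(f_1,h_6), S(f_2,h_6), S(f_3,h_6), S(h_4,h_6), S(h_5,h_6)) all reduce to 0 modulo the current basis, so we have a Gröbner basis.
Inter-reduce: drop elements whose leading term is divisible by another's, tail-reduce, and make monic.
Reduced Gröbner basis: {x_2^2 + 24/5x_3 - 24/5, x_2x_3 + 2x_3 - 2, x_3^2 + 5/12x_2 - 1/6x_3 - 5/6, x_1 + 1}.
Label its elements g_1 = x_2^2 + 24/5x_3 - 24/5, g_2 = x_2x_3 + 2x_3 - 2, g_3 = x_3^2 + 5/12x_2 - 1/6x_3 - 5/6, g_4 = x_1 + 1.

Reduce p = 3/2x_1^2x_2 + 2x_1^2 - 5x_2x_3 - 4x_1 - 3/2x_2 - 10x_3 + 4 modulo G:
  leading term x_1^2x_2: subtract (3/2x_1x_2)·g_4 from 3/2x_1^2x_2 + 2x_1^2 - 5x_2x_3 - 4x_1 - 3/2x_2 - 10x_3 + 4 → 2x_1^2 - 3/2x_1x_2 - 5x_2x_3 - 4x_1 - 3/2x_2 - 10x_3 + 4
  leading term x_1^2: subtract (2x_1)·g_4 from 2x_1^2 - 3/2x_1x_2 - 5x_2x_3 - 4x_1 - 3/2x_2 - 10x_3 + 4 → -3/2x_1x_2 - 5x_2x_3 - 6x_1 - 3/2x_2 - 10x_3 + 4
  leading term x_1x_2: subtract (-3/2x_2)·g_4 from -3/2x_1x_2 - 5x_2x_3 - 6x_1 - 3/2x_2 - 10x_3 + 4 → -5x_2x_3 - 6x_1 - 10x_3 + 4
  leading term x_2x_3: subtract (-5)·g_2 from -5x_2x_3 - 6x_1 - 10x_3 + 4 → -6x_1 - 6
  leading term x_1: subtract (-6)·g_4 from -6x_1 - 6 → 0
  normal form = 0.
Since the normal form is 0, p ∈ I.

3/2x_1^2x_2 + 2x_1^2 - 5x_2x_3 - 4x_1 - 3/2x_2 - 10x_3 + 4 lies in I (it reduces to 0).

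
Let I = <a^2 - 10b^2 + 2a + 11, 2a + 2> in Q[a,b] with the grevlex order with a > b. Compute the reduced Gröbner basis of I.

f_1 = a^2 - 10b^2 + 2a + 11, LT = a^2.
f_2 = 2a + 2, LT = a.

S(f_1,f_2): lcm = a^2. S = -10b^2 + a + 11.
  reduce S modulo (f_1, f_2):
  remainder -10b^2 + 10 ≠ 0; add g_3 = -10b^2 + 10 to the basis.

The other S-polynomials (S(f_1,g_3), S(f_2,g_3)) all reduce to 0 modulo the current basis, so we have a Gröbner basis.
Inter-reduce: drop elements whose leading term is divisible by another's, tail-reduce, and make monic.

G = {b^2 - 1, a + 1}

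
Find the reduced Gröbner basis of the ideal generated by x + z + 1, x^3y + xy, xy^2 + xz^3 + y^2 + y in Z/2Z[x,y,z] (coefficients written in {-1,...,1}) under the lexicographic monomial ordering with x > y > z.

The reduced Gröbner basis is the canonical form of the ideal for this ordering.

f_1 = x + z + 1, LT = x.
f_2 = x^3y + xy, LT = x^3y.
f_3 = xy^2 + xz^3 + y^2 + y, LT = xy^2.

S(f_1,f_2): lcm = x^3y. S = x^2yz + x^2y + xy.
  leading term x^2yz: subtract (xyz)·f_1 from x^2yz + x^2y + xy → x^2y + xyz^2 + xyz + xy
  leading term x^2y: subtract (xy)·f_1 from x^2y + xyz^2 + xyz + xy → xyz^2
  leading term xyz^2: subtract (yz^2)·f_1 from xyz^2 → yz^3 + yz^2
  leading term yz^3: no divisor's leading term divides it; move yz^3 to the remainder.
  leading term yz^2: no divisor's leading term divides it; move yz^2 to the remainder.
  remainder yz^3 + yz^2 ≠ 0; add g_4 = yz^3 + yz^2 to the basis.

S(f_1,f_3): lcm = xy^2. S = xz^3 + y^2z + y.
  leading term xz^3: subtract (z^3)·f_1 from xz^3 + y^2z + y → y^2z + y + z^4 + z^3
  leading term y^2z: no divisor's leading term divides it; move y^2z to the remainder.
  leading term y: no divisor's leading term divides it; move y to the remainder.
  leading term z^4: no divisor's leading term divides it; move z^4 to the remainder.
  leading term z^3: no divisor's leading term divides it; move z^3 to the remainder.
  remainder y^2z + y + z^4 + z^3 ≠ 0; add g_5 = y^2z + y + z^4 + z^3 to the basis.

S(f_2,f_3): lcm = x^3y^2. S = x^3z^3 + x^2y^2 + x^2y + xy^2.
  leading term x^3z^3: subtract (x^2z^3)·f_1 from x^3z^3 + x^2y^2 + x^2y + xy^2 → x^2y^2 + x^2y + x^2z^4 + x^2z^3 + xy^2
  leading term x^2y^2: subtract (xy^2)·f_1 from x^2y^2 + x^2y + x^2z^4 + x^2z^3 + xy^2 → x^2y + x^2z^4 + x^2z^3 + xy^2z
  leading term x^2y: subtract (xy)·f_1 from x^2y + x^2z^4 + x^2z^3 + xy^2z → x^2z^4 + x^2z^3 + xy^2z + xyz + xy
  leading term x^2z^4: subtract (xz^4)·f_1 from x^2z^4 + x^2z^3 + xy^2z + xyz + xy → x^2z^3 + xy^2z + xyz + xy + xz^5 + xz^4
  leading term x^2z^3: subtract (xz^3)·f_1 from x^2z^3 + xy^2z + xyz + xy + xz^5 + xz^4 → xy^2z + xyz + xy + xz^5 + xz^3
  leading term xy^2z: subtract (y^2z)·f_1 from xy^2z + xyz + xy + xz^5 + xz^3 → xyz + xy + xz^5 + xz^3 + y^2z^2 + y^2z
  leading term xyz: subtract (yz)·f_1 from xyz + xy + xz^5 + xz^3 + y^2z^2 + y^2z → xy + xz^5 + xz^3 + y^2z^2 + y^2z + yz^2 + yz
  leading term xy: subtract (y)·f_1 from xy + xz^5 + xz^3 + y^2z^2 + y^2z + yz^2 + yz → xz^5 + xz^3 + y^2z^2 + y^2z + yz^2 + y
  leading term xz^5: subtract (z^5)·f_1 from xz^5 + xz^3 + y^2z^2 + y^2z + yz^2 + y → xz^3 + y^2z^2 + y^2z + yz^2 + y + z^6 + z^5
  leading term xz^3: subtract (z^3)·f_1 from xz^3 + y^2z^2 + y^2z + yz^2 + y + z^6 + z^5 → y^2z^2 + y^2z + yz^2 + y + z^6 + z^5 + z^4 + z^3
  leading term y^2z^2: subtract (z)·g_5 from y^2z^2 + y^2z + yz^2 + y + z^6 + z^5 + z^4 + z^3 → y^2z + yz^2 + yz + y + z^6 + z^3
  leading term y^2z: subtract (1)·g_5 from y^2z + yz^2 + yz + y + z^6 + z^3 → yz^2 + yz + z^6 + z^4
  leading term yz^2: no divisor's leading term divides it; move yz^2 to the remainder.
  leading term yz: no divisor's leading term divides it; move yz to the remainder.
  leading term z^6: no divisor's leading term divides it; move z^6 to the remainder.
  leading term z^4: no divisor's leading term divides it; move z^4 to the remainder.
  remainder yz^2 + yz + z^6 + z^4 ≠ 0; add g_6 = yz^2 + yz + z^6 + z^4 to the basis.

S(f_3,g_4): lcm = xy^2z^3. S = xy^2z^2 + xz^6 + y^2z^3 + yz^3.
  leading term xy^2z^2: subtract (y^2z^2)·f_1 from xy^2z^2 + xz^6 + y^2z^3 + yz^3 → xz^6 + y^2z^2 + yz^3
  leading term xz^6: subtract (z^6)·f_1 from xz^6 + y^2z^2 + yz^3 → y^2z^2 + yz^3 + z^7 + z^6
  leading term y^2z^2: subtract (z)·g_5 from y^2z^2 + yz^3 + z^7 + z^6 → yz^3 + yz + z^7 + z^6 + z^5 + z^4
  leading term yz^3: subtract (1)·g_4 from yz^3 + yz + z^7 + z^6 + z^5 + z^4 → yz^2 + yz + z^7 + z^6 + z^5 + z^4
  leading term yz^2: subtract (1)·g_6 from yz^2 + yz + z^7 + z^6 + z^5 + z^4 → z^7 + z^5
  leading term z^7: no divisor's leading term divides it; move z^7 to the remainder.
  leading term z^5: no divisor's leading term divides it; move z^5 to the remainder.
  remainder z^7 + z^5 ≠ 0; add g_7 = z^7 + z^5 to the basis.

S(f_3,g_6): lcm = xy^2z^2. S = xy^2z + xyz^6 + xyz^4 + xz^5 + y^2z^2 + yz^2.
  leading term xy^2z: subtract (y^2z)·f_1 from xy^2z + xyz^6 + xyz^4 + xz^5 + y^2z^2 + yz^2 → xyz^6 + xyz^4 + xz^5 + y^2z + yz^2
  leading term xyz^6: subtract (yz^6)·f_1 from xyz^6 + xyz^4 + xz^5 + y^2z + yz^2 → xyz^4 + xz^5 + y^2z + yz^7 + yz^6 + yz^2
  leading term xyz^4: subtract (yz^4)·f_1 from xyz^4 + xz^5 + y^2z + yz^7 + yz^6 + yz^2 → xz^5 + y^2z + yz^7 + yz^6 + yz^5 + yz^4 + yz^2
  leading term xz^5: subtract (z^5)·f_1 from xz^5 + y^2z + yz^7 + yz^6 + yz^5 + yz^4 + yz^2 → y^2z + yz^7 + yz^6 + yz^5 + yz^4 + yz^2 + z^6 + z^5
  leading term y^2z: subtract (1)·g_5 from y^2z + yz^7 + yz^6 + yz^5 + yz^4 + yz^2 + z^6 + z^5 → yz^7 + yz^6 + yz^5 + yz^4 + yz^2 + y + z^6 + z^5 + z^4 + z^3
  leading term yz^7: subtract (z^4)·g_4 from yz^7 + yz^6 + yz^5 + yz^4 + yz^2 + y + z^6 + z^5 + z^4 + z^3 → yz^5 + yz^4 + yz^2 + y + z^6 + z^5 + z^4 + z^3
  leading term yz^5: subtract (z^2)·g_4 from yz^5 + yz^4 + yz^2 + y + z^6 + z^5 + z^4 + z^3 → yz^2 + y + z^6 + z^5 + z^4 + z^3
  leading term yz^2: subtract (1)·g_6 from yz^2 + y + z^6 + z^5 + z^4 + z^3 → yz + y + z^5 + z^3
  leading term yz: no divisor's leading term divides it; move yz to the remainder.
  leading term y: no divisor's leading term divides it; move y to the remainder.
  leading term z^5: no divisor's leading term divides it; move z^5 to the remainder.
  leading term z^3: no divisor's leading term divides it; move z^3 to the remainder.
  remainder yz + y + z^5 + z^3 ≠ 0; add g_8 = yz + y + z^5 + z^3 to the basis.

S(f_3,g_8): lcm = xy^2z. S = xy^2 + xyz^5 + xyz^3 + xz^4 + y^2z + yz.
  leading term xy^2: subtract (y^2)·f_1 from xy^2 + xyz^5 + xyz^3 + xz^4 + y^2z + yz → xyz^5 + xyz^3 + xz^4 + y^2 + yz
  leading term xyz^5: subtract (yz^5)·f_1 from xyz^5 + xyz^3 + xz^4 + y^2 + yz → xyz^3 + xz^4 + y^2 + yz^6 + yz^5 + yz
  leading term xyz^3: subtract (yz^3)·f_1 from xyz^3 + xz^4 + y^2 + yz^6 + yz^5 + yz → xz^4 + y^2 + yz^6 + yz^5 + yz^4 + yz^3 + yz
  leading term xz^4: subtract (z^4)·f_1 from xz^4 + y^2 + yz^6 + yz^5 + yz^4 + yz^3 + yz → y^2 + yz^6 + yz^5 + yz^4 + yz^3 + yz + z^5 + z^4
  leading term y^2: no divisor's leading term divides it; move y^2 to the remainder.
  leading term yz^6: subtract (z^3)·g_4 from yz^6 + yz^5 + yz^4 + yz^3 + yz + z^5 + z^4 → yz^4 + yz^3 + yz + z^5 + z^4
  leading term yz^4: subtract (z)·g_4 from yz^4 + yz^3 + yz + z^5 + z^4 → yz + z^5 + z^4
  leading term yz: subtract (1)·g_8 from yz + z^5 + z^4 → y + z^4 + z^3
  leading term y: no divisor's leading term divides it; move y to the remainder.
  leading term z^4: no divisor's leading term divides it; move z^4 to the remainder.
  leading term z^3: no divisor's leading term divides it; move z^3 to the remainder.
  remainder y^2 + y + z^4 + z^3 ≠ 0; add g_9 = y^2 + y + z^4 + z^3 to the basis.

The other S-polynomials (S(f_1,g_4), S(f_2,g_4), S(f_1,g_5), S(f_2,g_5), S(f_3,g_5), S(g_4,g_5), S(f_1,g_6), S(f_2,g_6), S(g_4,g_6), S(g_5,g_6), S(f_1,g_7), S(f_2,g_7), S(f_3,g_7), S(g_4,g_7), S(g_5,g_7), S(g_6,g_7), S(f_1,g_8), S(f_2,g_8), S(g_4,g_8), S(g_5,g_8), S(g_6,g_8), S(g_7,g_8), S(f_1,g_9), S(f_2,g_9), S(f_3,g_9), S(g_4,g_9), S(g_5,g_9), S(g_6,g_9), S(g_7,g_9), S(g_8,g_9)) all reduce to 0 modulo the current basis, so we have a Gröbner basis.
Inter-reduce: drop elements whose leading term is divisible by another's, tail-reduce, and make monic.

G = {x + z + 1, y^2 + y + z^4 + z^3, yz + y + z^5 + z^3, z^7 + z^5}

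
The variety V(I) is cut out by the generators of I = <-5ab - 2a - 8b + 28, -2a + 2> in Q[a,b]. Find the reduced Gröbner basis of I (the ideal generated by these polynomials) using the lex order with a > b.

f_1 = -5ab - 2a - 8b + 28, LT = ab.
f_2 = -2a + 2, LT = a.

S(f_1,f_2): lcm = ab. S = 2/5a + 13/5b - 28/5.
  reduce S modulo (f_1, f_2):
  remainder 13/5b - 26/5 ≠ 0; add g_3 = 13/5b - 26/5 to the basis.

The other S-polynomials (S(f_1,g_3), S(f_2,g_3)) all reduce to 0 modulo the current basis, so we have a Gröbner basis.
Inter-reduce: drop elements whose leading term is divisible by another's, tail-reduce, and make monic.

G = {a - 1, b - 2}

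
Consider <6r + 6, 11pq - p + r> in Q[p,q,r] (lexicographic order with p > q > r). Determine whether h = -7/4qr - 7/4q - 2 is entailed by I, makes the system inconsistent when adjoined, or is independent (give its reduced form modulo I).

Adjoining -7/4qr - 7/4q - 2 makes the ideal the whole ring: the system is inconsistent.

First compute the reduced Gröbner basis of I by Buchberger's algorithm.
f_1 = 6r + 6, LT = r.
f_2 = 11pq - p + r, LT = pq.

S(f_1,f_2): leading monomials are coprime, so the S-polynomial reduces to 0 (Buchberger's first criterion).
Every S-polynomial of the final basis reduces to 0, so we have a Gröbner basis.
Inter-reduce: drop elements whose leading term is divisible by another's, tail-reduce, and make monic.
Reduced Gröbner basis: {pq - 1/11p - 1/11, r + 1}.
Label its elements g_1 = pq - 1/11p - 1/11, g_2 = r + 1.

Reduce h = -7/4qr - 7/4q - 2 modulo G:
  leading term qr: subtract (-7/4q)·g_2 from -7/4qr - 7/4q - 2 → -2
  leading term 1: no divisor's leading term divides it; move -2 to the remainder.
  normal form = -2.
The normal form is nonzero, so h ∉ I. Since h minus its normal form lies in I, I + (h) = I + (n) where n = -2; decide whether this ideal is the whole ring.
Here n = -2 is a nonzero constant, hence a unit: 1 ∈ I + (h), the Gröbner basis of I + (h) is {1}, and the enlarged system has no common solution — adjoining h is inconsistent.

Ideal membership is decidable via reduction modulo a Gröbner basis.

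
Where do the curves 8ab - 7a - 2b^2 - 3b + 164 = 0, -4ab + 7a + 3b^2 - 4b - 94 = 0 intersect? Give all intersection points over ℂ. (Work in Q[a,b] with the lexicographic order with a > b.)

{(-3, 5), (4091/896 - 73*sqrt(5431)*I/896, -29/32 - sqrt(5431)*I/32), (4091/896 + 73*sqrt(5431)*I/896, -29/32 + sqrt(5431)*I/32)}

Compute a lex Gröbner basis by Buchberger's algorithm.
f_1 = 8ab - 7a - 2b^2 - 3b + 164, LT = ab.
f_2 = -4ab + 7a + 3b^2 - 4b - 94, LT = ab.

S(f_1,f_2): lcm = ab. S = 7/8a + 1/2b^2 - 11/8b - 3.
  reduce S modulo (f_1, f_2):
  remainder 7/8a + 1/2b^2 - 11/8b - 3 ≠ 0; add h_3 = 7/8a + 1/2b^2 - 11/8b - 3 to the basis.

S(f_1,h_3): lcm = ab. S = -7/8a - 4/7b^3 + 37/28b^2 + 171/56b + 41/2.
  reduce S modulo (f_1, f_2, h_3):
  remainder -4/7b^3 + 51/28b^2 + 47/28b + 35/2 ≠ 0; add h_4 = -4/7b^3 + 51/28b^2 + 47/28b + 35/2 to the basis.

The other S-polynomials (S(f_2,h_3), S(f_1,h_4), S(f_2,h_4), S(h_3,h_4)) all reduce to 0 modulo the current basis, so we have a Gröbner basis.
Inter-reduce: drop elements whose leading term is divisible by another's, tail-reduce, and make monic.
Reduced Gröbner basis: {a + 4/7b^2 - 11/7b - 24/7, b^3 - 51/16b^2 - 47/16b - 245/8}.

A lex Gröbner basis eliminates variables successively. Here b^3 - 51/16b^2 - 47/16b - 245/8 depends only on b, with roots {5, -29/32 - sqrt(5431)*I/32, -29/32 + sqrt(5431)*I/32}; lifting each root through the earlier basis elements recovers the full solutions.
  b = 5: the earlier basis element becomes a + 3 = 0, giving a = -3 — point (-3, 5).
  b = -29/32 - sqrt(5431)*I/32: the earlier basis element becomes a - 4091/896 + 73*sqrt(5431)*I/896 = 0, giving a = 4091/896 - 73*sqrt(5431)*I/896 — point (4091/896 - 73*sqrt(5431)*I/896, -29/32 - sqrt(5431)*I/32).
  b = -29/32 + sqrt(5431)*I/32: the earlier basis element becomes a - 4091/896 - 73*sqrt(5431)*I/896 = 0, giving a = 4091/896 + 73*sqrt(5431)*I/896 — point (4091/896 + 73*sqrt(5431)*I/896, -29/32 + sqrt(5431)*I/32).
Zero-dimensionality of the ideal guarantees finitely many solutions over ℂ.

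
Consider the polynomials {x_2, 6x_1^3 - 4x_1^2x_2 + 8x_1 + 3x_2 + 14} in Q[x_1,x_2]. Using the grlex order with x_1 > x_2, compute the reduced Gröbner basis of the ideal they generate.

G = {x_1^3 + 4/3x_1 + 7/3, x_2}

This is the nonlinear analogue of row-reducing a linear system.

f_1 = x_2, LT = x_2.
f_2 = 6x_1^3 - 4x_1^2x_2 + 8x_1 + 3x_2 + 14, LT = x_1^3.

S(f_1,f_2): leading monomials are coprime, so the S-polynomial reduces to 0 (Buchberger's first criterion).
Every S-polynomial of the final basis reduces to 0, so we have a Gröbner basis.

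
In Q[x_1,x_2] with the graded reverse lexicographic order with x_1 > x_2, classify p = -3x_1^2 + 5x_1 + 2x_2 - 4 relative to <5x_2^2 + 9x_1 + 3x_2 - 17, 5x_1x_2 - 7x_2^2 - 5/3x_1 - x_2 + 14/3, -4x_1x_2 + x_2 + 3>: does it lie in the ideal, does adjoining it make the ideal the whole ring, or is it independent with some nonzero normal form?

-3x_1^2 + 5x_1 + 2x_2 - 4 lies in I (it reduces to 0).

First compute the reduced Gröbner basis of I by Buchberger's algorithm.
f_1 = 5x_2^2 + 9x_1 + 3x_2 - 17, LT = x_2^2.
f_2 = 5x_1x_2 - 7x_2^2 - 5/3x_1 - x_2 + 14/3, LT = x_1x_2.
f_3 = -4x_1x_2 + x_2 + 3, LT = x_1x_2.

S(f_1,f_2): lcm = x_1x_2^2. S = 7/5x_2^3 + 9/5x_1^2 + 14/15x_1x_2 + 1/5x_2^2 - 17/5x_1 - 14/15x_2.
  leading term x_2^3: subtract (7/25x_2)·f_1 from 7/5x_2^3 + 9/5x_1^2 + 14/15x_1x_2 + 1/5x_2^2 - 17/5x_1 - 14/15x_2 → 9/5x_1^2 - 119/75x_1x_2 - 16/25x_2^2 - 17/5x_1 + 287/75x_2
  leading term x_1^2: no divisor's leading term divides it; move 9/5x_1^2 to the remainder.
  leading term x_1x_2: subtract (-119/375)·f_2 from -119/75x_1x_2 - 16/25x_2^2 - 17/5x_1 + 287/75x_2 → -1073/375x_2^2 - 884/225x_1 + 1316/375x_2 + 1666/1125
  leading term x_2^2: subtract (-1073/1875)·f_1 from -1073/375x_2^2 - 884/225x_1 + 1316/375x_2 + 1666/1125 → 6871/5625x_1 + 9799/1875x_2 - 46393/5625
  leading term x_1: no divisor's leading term divides it; move 6871/5625x_1 to the remainder.
  leading term x_2: no divisor's leading term divides it; move 9799/1875x_2 to the remainder.
  leading term 1: no divisor's leading term divides it; move -46393/5625 to the remainder.
  remainder 9/5x_1^2 + 6871/5625x_1 + 9799/1875x_2 - 46393/5625 ≠ 0; add h_4 = 9/5x_1^2 + 6871/5625x_1 + 9799/1875x_2 - 46393/5625 to the basis.

S(f_1,f_3): lcm = x_1x_2^2. S = 9/5x_1^2 + 3/5x_1x_2 + 1/4x_2^2 - 17/5x_1 + 3/4x_2.
  leading term x_1^2: subtract (1)·h_4 from 9/5x_1^2 + 3/5x_1x_2 + 1/4x_2^2 - 17/5x_1 + 3/4x_2 → 3/5x_1x_2 + 1/4x_2^2 - 25996/5625x_1 - 33571/7500x_2 + 46393/5625
  leading term x_1x_2: subtract (3/25)·f_2 from 3/5x_1x_2 + 1/4x_2^2 - 25996/5625x_1 - 33571/7500x_2 + 46393/5625 → 109/100x_2^2 - 24871/5625x_1 - 32671/7500x_2 + 43243/5625
  leading term x_2^2: subtract (109/500)·f_1 from 109/100x_2^2 - 24871/5625x_1 - 32671/7500x_2 + 43243/5625 → -143629/22500x_1 - 9394/1875x_2 + 256357/22500
  leading term x_1: no divisor's leading term divides it; move -143629/22500x_1 to the remainder.
  leading term x_2: no divisor's leading term divides it; move -9394/1875x_2 to the remainder.
  leading term 1: no divisor's leading term divides it; move 256357/22500 to the remainder.
  remainder -143629/22500x_1 - 9394/1875x_2 + 256357/22500 ≠ 0; add h_5 = -143629/22500x_1 - 9394/1875x_2 + 256357/22500 to the basis.

S(f_2,f_3): lcm = x_1x_2. S = -7/5x_2^2 - 1/3x_1 + 1/20x_2 + 101/60.
  leading term x_2^2: subtract (-7/25)·f_1 from -7/5x_2^2 - 1/3x_1 + 1/20x_2 + 101/60 → 164/75x_1 + 89/100x_2 - 923/300
  leading term x_1: subtract (-49200/143629)·h_5 from 164/75x_1 + 89/100x_2 - 923/300 → -474675/574516x_2 + 474675/574516
  leading term x_2: no divisor's leading term divides it; move -474675/574516x_2 to the remainder.
  leading term 1: no divisor's leading term divides it; move 474675/574516 to the remainder.
  remainder -474675/574516x_2 + 474675/574516 ≠ 0; add h_6 = -474675/574516x_2 + 474675/574516 to the basis.

The other S-polynomials (S(f_1,h_4), S(f_2,h_4), S(f_3,h_4), S(f_1,h_5), S(f_2,h_5), S(f_3,h_5), S(h_4,h_5), S(f_1,h_6), S(f_2,h_6), S(f_3,h_6), S(h_4,h_6), S(h_5,h_6)) all reduce to 0 modulo the current basis, so we have a Gröbner basis.
Inter-reduce: drop elements whose leading term is divisible by another's, tail-reduce, and make monic.
Reduced Gröbner basis: {x_1 - 1, x_2 - 1}.
Label its elements g_1 = x_1 - 1, g_2 = x_2 - 1.

Reduce p = -3x_1^2 + 5x_1 + 2x_2 - 4 modulo G:
  leading term x_1^2: subtract (-3x_1)·g_1 from -3x_1^2 + 5x_1 + 2x_2 - 4 → 2x_1 + 2x_2 - 4
  leading term x_1: subtract (2)·g_1 from 2x_1 + 2x_2 - 4 → 2x_2 - 2
  leading term x_2: subtract (2)·g_2 from 2x_2 - 2 → 0
  normal form = 0.
Since the normal form is 0, p ∈ I.

The remainder on division by a Gröbner basis is unique — it is the normal form.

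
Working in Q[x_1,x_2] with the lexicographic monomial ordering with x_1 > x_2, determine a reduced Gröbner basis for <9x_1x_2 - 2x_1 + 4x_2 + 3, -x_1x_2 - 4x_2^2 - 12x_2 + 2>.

f_1 = 9x_1x_2 - 2x_1 + 4x_2 + 3, LT = x_1x_2.
f_2 = -x_1x_2 - 4x_2^2 - 12x_2 + 2, LT = x_1x_2.

S(f_1,f_2): lcm = x_1x_2. S = -2/9x_1 - 4x_2^2 - 104/9x_2 + 7/3.
  reduce S modulo (f_1, f_2):
  remainder -2/9x_1 - 4x_2^2 - 104/9x_2 + 7/3 ≠ 0; add g_3 = -2/9x_1 - 4x_2^2 - 104/9x_2 + 7/3 to the basis.

S(f_1,g_3): lcm = x_1x_2. S = -2/9x_1 - 18x_2^3 - 52x_2^2 + 197/18x_2 + 1/3.
  reduce S modulo (f_1, f_2, g_3):
  remainder -18x_2^3 - 48x_2^2 + 45/2x_2 - 2 ≠ 0; add g_4 = -18x_2^3 - 48x_2^2 + 45/2x_2 - 2 to the basis.

The other S-polynomials (S(f_2,g_3), S(f_1,g_4), S(f_2,g_4), S(g_3,g_4)) all reduce to 0 modulo the current basis, so we have a Gröbner basis.
Inter-reduce: drop elements whose leading term is divisible by another's, tail-reduce, and make monic.

G = {x_1 + 18x_2^2 + 52x_2 - 21/2, x_2^3 + 8/3x_2^2 - 5/4x_2 + 1/9}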